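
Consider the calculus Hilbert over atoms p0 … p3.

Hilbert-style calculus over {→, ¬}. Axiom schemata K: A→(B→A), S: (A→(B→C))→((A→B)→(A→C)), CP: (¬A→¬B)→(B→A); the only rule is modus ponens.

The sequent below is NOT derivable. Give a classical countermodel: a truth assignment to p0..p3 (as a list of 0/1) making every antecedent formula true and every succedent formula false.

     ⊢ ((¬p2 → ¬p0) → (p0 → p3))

Enumerate valuations to refute Γ ⊢ Δ:
  v=0000: Γ:[] Δ:[((¬p2 → ¬p0) → (p0 → p3))=T] refutes=False
  v=0001: Γ:[] Δ:[((¬p2 → ¬p0) → (p0 → p3))=T] refutes=False
  v=0010: Γ:[] Δ:[((¬p2 → ¬p0) → (p0 → p3))=T] refutes=False
  v=0011: Γ:[] Δ:[((¬p2 → ¬p0) → (p0 → p3))=T] refutes=False
  v=0100: Γ:[] Δ:[((¬p2 → ¬p0) → (p0 → p3))=T] refutes=False
  v=0101: Γ:[] Δ:[((¬p2 → ¬p0) → (p0 → p3))=T] refutes=False
  v=0110: Γ:[] Δ:[((¬p2 → ¬p0) → (p0 → p3))=T] refutes=False
  v=0111: Γ:[] Δ:[((¬p2 → ¬p0) → (p0 → p3))=T] refutes=False
  v=1000: Γ:[] Δ:[((¬p2 → ¬p0) → (p0 → p3))=T] refutes=False
  v=1001: Γ:[] Δ:[((¬p2 → ¬p0) → (p0 → p3))=T] refutes=False
  v=1010: Γ:[] Δ:[((¬p2 → ¬p0) → (p0 → p3))=F] refutes=True  ← countermodel

Result: [1, 0, 1, 0]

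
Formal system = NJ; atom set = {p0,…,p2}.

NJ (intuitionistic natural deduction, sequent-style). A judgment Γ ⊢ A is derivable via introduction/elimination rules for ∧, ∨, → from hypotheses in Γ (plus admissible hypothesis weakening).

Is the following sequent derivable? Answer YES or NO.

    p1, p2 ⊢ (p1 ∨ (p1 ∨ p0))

Derivation (root first):
[∨I₂] p1, p2 ⊢ (p1 ∨ (p1 ∨ p0))
  [Wk] p1, p2 ⊢ (p1 ∨ p0)
    [∨I₁] p1 ⊢ (p1 ∨ p0)
      [Ax] p1 ⊢ p1

Result: YES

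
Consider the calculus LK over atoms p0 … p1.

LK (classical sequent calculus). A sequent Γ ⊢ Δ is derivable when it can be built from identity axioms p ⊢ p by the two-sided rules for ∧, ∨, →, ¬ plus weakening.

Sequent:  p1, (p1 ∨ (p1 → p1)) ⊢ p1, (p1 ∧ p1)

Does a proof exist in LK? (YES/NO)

Proof tree:
[∨L] p1, (p1 ∨ (p1 → p1)) ⊢ p1, (p1 ∧ p1)
  [∧R] p1 ⊢ (p1 ∧ p1)
    [Ax] p1 ⊢ p1
    [Ax] p1 ⊢ p1
  [→L] p1, (p1 → p1) ⊢ p1
    [Ax] p1 ⊢ p1
    [Ax] p1 ⊢ p1

Result: YES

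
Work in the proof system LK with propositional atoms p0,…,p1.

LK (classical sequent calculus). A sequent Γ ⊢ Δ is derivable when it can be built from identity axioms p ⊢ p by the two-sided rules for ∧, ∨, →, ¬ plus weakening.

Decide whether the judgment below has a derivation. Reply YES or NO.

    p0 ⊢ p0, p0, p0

Derivation trace:
[WR] p0 ⊢ p0, p0, p0
  [WR] p0 ⊢ p0, p0
    [Ax] p0 ⊢ p0

Result: YES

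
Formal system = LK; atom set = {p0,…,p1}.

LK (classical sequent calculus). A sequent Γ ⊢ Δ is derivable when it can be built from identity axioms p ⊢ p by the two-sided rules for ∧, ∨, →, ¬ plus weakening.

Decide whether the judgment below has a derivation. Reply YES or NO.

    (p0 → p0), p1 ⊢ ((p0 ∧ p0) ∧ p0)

Truth-table refutation:
  v=00: Γ:[(p0 → p0)=T, p1=F] Δ:[((p0 ∧ p0) ∧ p0)=F] refutes=False
  v=01: Γ:[(p0 → p0)=T, p1=T] Δ:[((p0 ∧ p0) ∧ p0)=F] refutes=True  ← countermodel

Result: NO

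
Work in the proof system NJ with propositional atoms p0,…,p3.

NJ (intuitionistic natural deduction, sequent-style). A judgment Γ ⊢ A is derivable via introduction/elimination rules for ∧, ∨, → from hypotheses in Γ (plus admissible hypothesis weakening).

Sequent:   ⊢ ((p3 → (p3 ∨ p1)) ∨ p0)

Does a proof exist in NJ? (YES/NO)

Proof tree:
[∨I₁]  ⊢ ((p3 → (p3 ∨ p1)) ∨ p0)
  [→I]  ⊢ (p3 → (p3 ∨ p1))
    [∨I₁] p3 ⊢ (p3 ∨ p1)
      [Ax] p3 ⊢ p3

Result: YES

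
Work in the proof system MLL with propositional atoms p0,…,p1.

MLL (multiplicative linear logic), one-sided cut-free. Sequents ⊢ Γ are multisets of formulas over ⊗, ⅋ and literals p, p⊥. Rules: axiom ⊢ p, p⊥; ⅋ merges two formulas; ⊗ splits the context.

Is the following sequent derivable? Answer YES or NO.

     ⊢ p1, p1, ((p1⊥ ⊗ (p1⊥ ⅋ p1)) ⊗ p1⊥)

Derivation (root first):
[⊗]  ⊢ p1, p1, ((p1⊥ ⊗ (p1⊥ ⅋ p1)) ⊗ p1⊥)
  [⊗]  ⊢ p1, (p1⊥ ⊗ (p1⊥ ⅋ p1))
    [Ax]  ⊢ p1, p1⊥
    [⅋]  ⊢ (p1⊥ ⅋ p1)
      [Ax]  ⊢ p1, p1⊥
  [Ax]  ⊢ p1, p1⊥

Result: YES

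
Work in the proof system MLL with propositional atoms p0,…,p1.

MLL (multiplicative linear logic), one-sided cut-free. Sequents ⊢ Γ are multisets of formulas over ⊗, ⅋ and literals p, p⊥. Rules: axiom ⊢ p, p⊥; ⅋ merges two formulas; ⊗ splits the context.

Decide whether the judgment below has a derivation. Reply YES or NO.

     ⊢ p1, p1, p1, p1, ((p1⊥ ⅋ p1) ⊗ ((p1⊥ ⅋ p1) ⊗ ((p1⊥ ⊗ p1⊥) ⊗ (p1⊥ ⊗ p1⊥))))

Proof tree:
[⊗]  ⊢ p1, p1, p1, p1, ((p1⊥ ⅋ p1) ⊗ ((p1⊥ ⅋ p1) ⊗ ((p1⊥ ⊗ p1⊥) ⊗ (p1⊥ ⊗ p1⊥))))
  [⅋]  ⊢ (p1⊥ ⅋ p1)
    [Ax]  ⊢ p1, p1⊥
  [⊗]  ⊢ p1, p1, p1, p1, ((p1⊥ ⅋ p1) ⊗ ((p1⊥ ⊗ p1⊥) ⊗ (p1⊥ ⊗ p1⊥)))
    [⅋]  ⊢ (p1⊥ ⅋ p1)
      [Ax]  ⊢ p1, p1⊥
    [⊗]  ⊢ p1, p1, p1, p1, ((p1⊥ ⊗ p1⊥) ⊗ (p1⊥ ⊗ p1⊥))
      [⊗]  ⊢ p1, p1, (p1⊥ ⊗ p1⊥)
        [Ax]  ⊢ p1, p1⊥
        [Ax]  ⊢ p1, p1⊥
      [⊗]  ⊢ p1, p1, (p1⊥ ⊗ p1⊥)
        [Ax]  ⊢ p1, p1⊥
        [Ax]  ⊢ p1, p1⊥

Result: YES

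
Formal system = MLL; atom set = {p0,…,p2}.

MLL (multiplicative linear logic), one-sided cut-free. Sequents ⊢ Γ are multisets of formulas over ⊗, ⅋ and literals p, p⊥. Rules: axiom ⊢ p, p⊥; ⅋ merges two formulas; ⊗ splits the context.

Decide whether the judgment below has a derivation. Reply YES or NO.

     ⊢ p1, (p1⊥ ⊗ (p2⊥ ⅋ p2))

Derivation trace:
[⊗]  ⊢ p1, (p1⊥ ⊗ (p2⊥ ⅋ p2))
  [Ax]  ⊢ p1, p1⊥
  [⅋]  ⊢ (p2⊥ ⅋ p2)
    [Ax]  ⊢ p2, p2⊥

Result: YES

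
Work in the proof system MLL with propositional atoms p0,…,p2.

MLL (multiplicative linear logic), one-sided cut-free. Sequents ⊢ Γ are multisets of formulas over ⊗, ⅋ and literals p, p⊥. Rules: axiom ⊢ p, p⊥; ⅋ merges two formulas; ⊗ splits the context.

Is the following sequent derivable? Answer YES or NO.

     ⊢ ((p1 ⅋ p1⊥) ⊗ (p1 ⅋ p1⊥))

Derivation trace:
[⊗]  ⊢ ((p1 ⅋ p1⊥) ⊗ (p1 ⅋ p1⊥))
  [⅋]  ⊢ (p1 ⅋ p1⊥)
    [Ax]  ⊢ p1, p1⊥
  [⅋]  ⊢ (p1 ⅋ p1⊥)
    [Ax]  ⊢ p1, p1⊥

Result: YES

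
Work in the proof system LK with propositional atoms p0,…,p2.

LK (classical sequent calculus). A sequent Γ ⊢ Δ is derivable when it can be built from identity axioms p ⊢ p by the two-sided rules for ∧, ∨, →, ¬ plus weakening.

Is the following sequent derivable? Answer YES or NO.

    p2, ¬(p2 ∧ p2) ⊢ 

Derivation (root first):
[¬L] p2, ¬(p2 ∧ p2) ⊢ 
  [∧R] p2 ⊢ (p2 ∧ p2)
    [Ax] p2 ⊢ p2
    [Ax] p2 ⊢ p2

Result: YES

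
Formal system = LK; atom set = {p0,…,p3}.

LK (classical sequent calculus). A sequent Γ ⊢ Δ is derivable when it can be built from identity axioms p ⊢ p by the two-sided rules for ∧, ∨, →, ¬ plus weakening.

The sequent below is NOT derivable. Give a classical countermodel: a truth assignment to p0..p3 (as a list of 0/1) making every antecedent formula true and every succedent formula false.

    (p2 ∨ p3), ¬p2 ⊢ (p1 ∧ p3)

Search for a countermodel by truth-table:
  v=0000: Γ:[(p2 ∨ p3)=F, ¬p2=T] Δ:[(p1 ∧ p3)=F] refutes=False
  v=0001: Γ:[(p2 ∨ p3)=T, ¬p2=T] Δ:[(p1 ∧ p3)=F] refutes=True  ← countermodel

Result: [0, 0, 0, 1]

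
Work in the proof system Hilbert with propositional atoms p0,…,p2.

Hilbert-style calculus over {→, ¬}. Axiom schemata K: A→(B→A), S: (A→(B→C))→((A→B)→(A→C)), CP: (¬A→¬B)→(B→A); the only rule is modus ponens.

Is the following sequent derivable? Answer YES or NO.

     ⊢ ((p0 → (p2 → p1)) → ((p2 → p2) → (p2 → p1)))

Truth-table refutation:
  v=000: Γ:[] Δ:[((p0 → (p2 → p1)) → ((p2 → p2) → (p2 → p1)))=T] refutes=False
  v=001: Γ:[] Δ:[((p0 → (p2 → p1)) → ((p2 → p2) → (p2 → p1)))=F] refutes=True  ← countermodel

Result: NO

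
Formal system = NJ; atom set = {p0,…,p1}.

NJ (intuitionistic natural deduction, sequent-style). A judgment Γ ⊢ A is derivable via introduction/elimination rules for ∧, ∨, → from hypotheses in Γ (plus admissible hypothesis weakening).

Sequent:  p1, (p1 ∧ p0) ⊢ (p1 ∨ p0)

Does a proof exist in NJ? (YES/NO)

Derivation (root first):
[Wk] p1, (p1 ∧ p0) ⊢ (p1 ∨ p0)
  [∨I₁] p1 ⊢ (p1 ∨ p0)
    [Ax] p1 ⊢ p1

Result: YES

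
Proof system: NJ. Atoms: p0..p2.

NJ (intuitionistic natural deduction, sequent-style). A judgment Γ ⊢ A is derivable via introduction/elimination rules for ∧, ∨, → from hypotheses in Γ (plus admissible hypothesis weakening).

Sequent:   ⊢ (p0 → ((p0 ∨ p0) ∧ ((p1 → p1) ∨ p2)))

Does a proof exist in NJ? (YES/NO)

Derivation trace:
[→I]  ⊢ (p0 → ((p0 ∨ p0) ∧ ((p1 → p1) ∨ p2)))
  [∧I] p0 ⊢ ((p0 ∨ p0) ∧ ((p1 → p1) ∨ p2))
    [∨I₁] p0 ⊢ (p0 ∨ p0)
      [Ax] p0 ⊢ p0
    [∨I₁]  ⊢ ((p1 → p1) ∨ p2)
      [→I]  ⊢ (p1 → p1)
        [Ax] p1 ⊢ p1

Result: YES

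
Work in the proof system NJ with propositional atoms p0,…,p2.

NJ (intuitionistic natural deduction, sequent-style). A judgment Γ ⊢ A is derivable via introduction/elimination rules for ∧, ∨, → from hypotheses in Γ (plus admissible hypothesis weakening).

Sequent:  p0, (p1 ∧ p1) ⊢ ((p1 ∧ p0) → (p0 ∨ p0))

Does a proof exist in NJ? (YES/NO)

Derivation trace:
[→I] p0, (p1 ∧ p1) ⊢ ((p1 ∧ p0) → (p0 ∨ p0))
  [∨I₁] p0, (p1 ∧ p1), (p1 ∧ p0) ⊢ (p0 ∨ p0)
    [Wk] p0, (p1 ∧ p1), (p1 ∧ p0) ⊢ p0
      [Wk] p0, (p1 ∧ p1) ⊢ p0
        [Ax] p0 ⊢ p0

Result: YES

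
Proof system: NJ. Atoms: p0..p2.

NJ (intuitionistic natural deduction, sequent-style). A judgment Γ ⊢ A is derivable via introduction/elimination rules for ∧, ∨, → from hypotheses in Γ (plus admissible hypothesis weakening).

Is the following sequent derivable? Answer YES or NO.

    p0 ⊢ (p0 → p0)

Derivation (root first):
[Wk] p0 ⊢ (p0 → p0)
  [→I]  ⊢ (p0 → p0)
    [Ax] p0 ⊢ p0

Result: YES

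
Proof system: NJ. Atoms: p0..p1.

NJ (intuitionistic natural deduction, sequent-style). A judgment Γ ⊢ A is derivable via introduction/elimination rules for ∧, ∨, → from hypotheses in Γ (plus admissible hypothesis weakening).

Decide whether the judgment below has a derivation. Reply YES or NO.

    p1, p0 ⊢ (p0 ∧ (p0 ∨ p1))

Derivation trace:
[∧I] p1, p0 ⊢ (p0 ∧ (p0 ∨ p1))
  [Ax] p0 ⊢ p0
  [∨I₂] p1 ⊢ (p0 ∨ p1)
    [Ax] p1 ⊢ p1

Result: YES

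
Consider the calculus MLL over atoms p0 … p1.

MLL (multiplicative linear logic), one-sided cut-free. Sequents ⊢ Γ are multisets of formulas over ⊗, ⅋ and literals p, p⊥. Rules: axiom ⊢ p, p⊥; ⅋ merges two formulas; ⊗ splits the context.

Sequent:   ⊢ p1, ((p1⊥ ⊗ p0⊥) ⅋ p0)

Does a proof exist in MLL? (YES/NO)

Proof tree:
[⅋]  ⊢ p1, ((p1⊥ ⊗ p0⊥) ⅋ p0)
  [⊗]  ⊢ p1, p0, (p1⊥ ⊗ p0⊥)
    [Ax]  ⊢ p1, p1⊥
    [Ax]  ⊢ p0, p0⊥

Result: YES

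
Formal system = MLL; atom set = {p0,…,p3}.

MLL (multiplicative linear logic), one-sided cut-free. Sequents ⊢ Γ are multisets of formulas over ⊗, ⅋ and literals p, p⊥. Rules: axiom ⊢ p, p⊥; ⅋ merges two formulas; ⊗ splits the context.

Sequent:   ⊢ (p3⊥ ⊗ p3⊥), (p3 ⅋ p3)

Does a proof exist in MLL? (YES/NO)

Derivation (root first):
[⅋]  ⊢ (p3⊥ ⊗ p3⊥), (p3 ⅋ p3)
  [⊗]  ⊢ p3, p3, (p3⊥ ⊗ p3⊥)
    [Ax]  ⊢ p3, p3⊥
    [Ax]  ⊢ p3, p3⊥

Result: YES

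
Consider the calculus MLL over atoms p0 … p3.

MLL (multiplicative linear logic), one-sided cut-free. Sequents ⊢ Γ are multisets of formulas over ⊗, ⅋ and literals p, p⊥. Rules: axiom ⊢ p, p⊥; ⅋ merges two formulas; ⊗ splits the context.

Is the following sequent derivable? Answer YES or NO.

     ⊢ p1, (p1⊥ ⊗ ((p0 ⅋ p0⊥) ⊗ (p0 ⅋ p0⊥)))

Proof tree:
[⊗]  ⊢ p1, (p1⊥ ⊗ ((p0 ⅋ p0⊥) ⊗ (p0 ⅋ p0⊥)))
  [Ax]  ⊢ p1, p1⊥
  [⊗]  ⊢ ((p0 ⅋ p0⊥) ⊗ (p0 ⅋ p0⊥))
    [⅋]  ⊢ (p0 ⅋ p0⊥)
      [Ax]  ⊢ p0, p0⊥
    [⅋]  ⊢ (p0 ⅋ p0⊥)
      [Ax]  ⊢ p0, p0⊥

Result: YES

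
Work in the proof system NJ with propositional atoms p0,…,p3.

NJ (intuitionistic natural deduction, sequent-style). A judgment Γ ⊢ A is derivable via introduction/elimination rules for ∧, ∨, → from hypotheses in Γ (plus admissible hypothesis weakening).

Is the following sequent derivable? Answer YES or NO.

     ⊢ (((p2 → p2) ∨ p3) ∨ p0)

Proof tree:
[∨I₁]  ⊢ (((p2 → p2) ∨ p3) ∨ p0)
  [∨I₁]  ⊢ ((p2 → p2) ∨ p3)
    [→I]  ⊢ (p2 → p2)
      [Ax] p2 ⊢ p2

Result: YES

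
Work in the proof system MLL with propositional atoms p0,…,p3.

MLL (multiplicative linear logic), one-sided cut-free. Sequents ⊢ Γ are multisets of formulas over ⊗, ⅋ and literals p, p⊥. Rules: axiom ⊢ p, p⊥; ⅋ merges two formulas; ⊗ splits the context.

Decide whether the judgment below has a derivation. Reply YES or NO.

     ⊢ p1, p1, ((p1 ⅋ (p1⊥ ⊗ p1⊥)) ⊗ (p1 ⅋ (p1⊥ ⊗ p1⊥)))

Derivation trace:
[⊗]  ⊢ p1, p1, ((p1 ⅋ (p1⊥ ⊗ p1⊥)) ⊗ (p1 ⅋ (p1⊥ ⊗ p1⊥)))
  [⅋]  ⊢ p1, (p1 ⅋ (p1⊥ ⊗ p1⊥))
    [⊗]  ⊢ p1, p1, (p1⊥ ⊗ p1⊥)
      [Ax]  ⊢ p1, p1⊥
      [Ax]  ⊢ p1, p1⊥
  [⅋]  ⊢ p1, (p1 ⅋ (p1⊥ ⊗ p1⊥))
    [⊗]  ⊢ p1, p1, (p1⊥ ⊗ p1⊥)
      [Ax]  ⊢ p1, p1⊥
      [Ax]  ⊢ p1, p1⊥

Result: YES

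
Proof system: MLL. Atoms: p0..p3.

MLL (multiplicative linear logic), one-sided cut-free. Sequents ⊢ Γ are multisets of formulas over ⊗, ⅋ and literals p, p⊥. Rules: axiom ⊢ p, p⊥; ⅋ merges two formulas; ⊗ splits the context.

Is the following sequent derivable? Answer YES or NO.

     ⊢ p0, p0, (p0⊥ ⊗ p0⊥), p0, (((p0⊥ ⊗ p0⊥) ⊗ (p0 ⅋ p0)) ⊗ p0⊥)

Derivation (root first):
[⊗]  ⊢ p0, p0, (p0⊥ ⊗ p0⊥), p0, (((p0⊥ ⊗ p0⊥) ⊗ (p0 ⅋ p0)) ⊗ p0⊥)
  [⊗]  ⊢ p0, p0, (p0⊥ ⊗ p0⊥), ((p0⊥ ⊗ p0⊥) ⊗ (p0 ⅋ p0))
    [⊗]  ⊢ p0, p0, (p0⊥ ⊗ p0⊥)
      [Ax]  ⊢ p0, p0⊥
      [Ax]  ⊢ p0, p0⊥
    [⅋]  ⊢ (p0⊥ ⊗ p0⊥), (p0 ⅋ p0)
      [⊗]  ⊢ p0, p0, (p0⊥ ⊗ p0⊥)
        [Ax]  ⊢ p0, p0⊥
        [Ax]  ⊢ p0, p0⊥
  [Ax]  ⊢ p0, p0⊥

Result: YES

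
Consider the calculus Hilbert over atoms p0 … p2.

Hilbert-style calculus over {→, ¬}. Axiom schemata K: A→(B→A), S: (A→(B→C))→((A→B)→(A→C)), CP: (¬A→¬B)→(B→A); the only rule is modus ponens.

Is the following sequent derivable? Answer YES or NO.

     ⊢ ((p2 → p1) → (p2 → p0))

Search for a countermodel by truth-table:
  v=000: Γ:[] Δ:[((p2 → p1) → (p2 → p0))=T] refutes=False
  v=001: Γ:[] Δ:[((p2 → p1) → (p2 → p0))=T] refutes=False
  v=010: Γ:[] Δ:[((p2 → p1) → (p2 → p0))=T] refutes=False
  v=011: Γ:[] Δ:[((p2 → p1) → (p2 → p0))=F] refutes=True  ← countermodel

Result: NO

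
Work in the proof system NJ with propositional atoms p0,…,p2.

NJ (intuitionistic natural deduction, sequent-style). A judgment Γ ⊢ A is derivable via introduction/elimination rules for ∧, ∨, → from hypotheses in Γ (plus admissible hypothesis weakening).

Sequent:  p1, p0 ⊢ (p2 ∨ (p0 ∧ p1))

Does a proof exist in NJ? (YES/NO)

Derivation trace:
[∨I₂] p1, p0 ⊢ (p2 ∨ (p0 ∧ p1))
  [∧I] p1, p0 ⊢ (p0 ∧ p1)
    [Ax] p0 ⊢ p0
    [Ax] p1 ⊢ p1

Result: YES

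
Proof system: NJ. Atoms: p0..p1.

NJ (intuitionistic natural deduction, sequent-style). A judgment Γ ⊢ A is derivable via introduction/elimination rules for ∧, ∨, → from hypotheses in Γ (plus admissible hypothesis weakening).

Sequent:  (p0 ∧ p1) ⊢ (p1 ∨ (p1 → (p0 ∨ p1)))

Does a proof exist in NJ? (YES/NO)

Derivation trace:
[∨I₂] (p0 ∧ p1) ⊢ (p1 ∨ (p1 → (p0 ∨ p1)))
  [Wk] (p0 ∧ p1) ⊢ (p1 → (p0 ∨ p1))
    [→I]  ⊢ (p1 → (p0 ∨ p1))
      [∨I₂] p1 ⊢ (p0 ∨ p1)
        [Ax] p1 ⊢ p1

Result: YES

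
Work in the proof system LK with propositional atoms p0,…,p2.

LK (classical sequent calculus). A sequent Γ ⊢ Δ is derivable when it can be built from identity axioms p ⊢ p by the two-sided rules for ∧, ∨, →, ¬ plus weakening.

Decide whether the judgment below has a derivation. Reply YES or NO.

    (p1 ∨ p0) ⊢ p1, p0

Derivation trace:
[∨L] (p1 ∨ p0) ⊢ p1, p0
  [WR] p1 ⊢ p1, p0
    [Ax] p1 ⊢ p1
  [Ax] p0 ⊢ p0

Result: YES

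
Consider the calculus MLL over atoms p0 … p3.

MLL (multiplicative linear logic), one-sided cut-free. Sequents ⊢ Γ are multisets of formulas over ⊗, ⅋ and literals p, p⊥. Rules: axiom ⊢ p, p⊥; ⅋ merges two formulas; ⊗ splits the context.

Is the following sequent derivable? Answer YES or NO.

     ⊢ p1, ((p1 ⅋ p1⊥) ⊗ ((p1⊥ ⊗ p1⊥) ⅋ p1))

Derivation trace:
[⊗]  ⊢ p1, ((p1 ⅋ p1⊥) ⊗ ((p1⊥ ⊗ p1⊥) ⅋ p1))
  [⅋]  ⊢ (p1 ⅋ p1⊥)
    [Ax]  ⊢ p1, p1⊥
  [⅋]  ⊢ p1, ((p1⊥ ⊗ p1⊥) ⅋ p1)
    [⊗]  ⊢ p1, p1, (p1⊥ ⊗ p1⊥)
      [Ax]  ⊢ p1, p1⊥
      [Ax]  ⊢ p1, p1⊥

Result: YES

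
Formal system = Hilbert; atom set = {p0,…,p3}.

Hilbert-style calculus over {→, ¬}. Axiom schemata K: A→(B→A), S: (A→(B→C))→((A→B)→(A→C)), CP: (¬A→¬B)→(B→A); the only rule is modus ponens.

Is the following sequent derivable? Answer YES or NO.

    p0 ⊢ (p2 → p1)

Truth-table refutation:
  v=0000: Γ:[p0=F] Δ:[(p2 → p1)=T] refutes=False
  v=0001: Γ:[p0=F] Δ:[(p2 → p1)=T] refutes=False
  v=0010: Γ:[p0=F] Δ:[(p2 → p1)=F] refutes=False
  v=0011: Γ:[p0=F] Δ:[(p2 → p1)=F] refutes=False
  v=0100: Γ:[p0=F] Δ:[(p2 → p1)=T] refutes=False
  v=0101: Γ:[p0=F] Δ:[(p2 → p1)=T] refutes=False
  v=0110: Γ:[p0=F] Δ:[(p2 → p1)=T] refutes=False
  v=0111: Γ:[p0=F] Δ:[(p2 → p1)=T] refutes=False
  v=1000: Γ:[p0=T] Δ:[(p2 → p1)=T] refutes=False
  v=1001: Γ:[p0=T] Δ:[(p2 → p1)=T] refutes=False
  v=1010: Γ:[p0=T] Δ:[(p2 → p1)=F] refutes=True  ← countermodel

Result: NO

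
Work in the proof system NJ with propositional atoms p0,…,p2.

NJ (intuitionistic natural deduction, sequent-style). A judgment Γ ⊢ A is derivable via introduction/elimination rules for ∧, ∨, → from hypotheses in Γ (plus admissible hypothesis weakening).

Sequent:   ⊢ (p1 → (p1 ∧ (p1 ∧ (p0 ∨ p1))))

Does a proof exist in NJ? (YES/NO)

Derivation (root first):
[→I]  ⊢ (p1 → (p1 ∧ (p1 ∧ (p0 ∨ p1))))
  [∧I] p1 ⊢ (p1 ∧ (p1 ∧ (p0 ∨ p1)))
    [Ax] p1 ⊢ p1
    [∧I] p1 ⊢ (p1 ∧ (p0 ∨ p1))
      [Ax] p1 ⊢ p1
      [∨I₂] p1 ⊢ (p0 ∨ p1)
        [Ax] p1 ⊢ p1

Result: YES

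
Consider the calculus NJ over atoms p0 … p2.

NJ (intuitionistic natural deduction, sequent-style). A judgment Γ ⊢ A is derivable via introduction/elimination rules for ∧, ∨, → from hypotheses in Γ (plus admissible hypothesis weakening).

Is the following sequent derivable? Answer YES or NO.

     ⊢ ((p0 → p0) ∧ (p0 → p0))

Derivation (root first):
[∧I]  ⊢ ((p0 → p0) ∧ (p0 → p0))
  [→I]  ⊢ (p0 → p0)
    [Ax] p0 ⊢ p0
  [→I]  ⊢ (p0 → p0)
    [Ax] p0 ⊢ p0

Result: YES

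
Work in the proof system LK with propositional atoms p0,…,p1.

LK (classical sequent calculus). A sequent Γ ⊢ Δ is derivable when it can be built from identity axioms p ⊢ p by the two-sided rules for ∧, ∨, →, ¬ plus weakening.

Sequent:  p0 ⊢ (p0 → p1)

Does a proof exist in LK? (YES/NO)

Search for a countermodel by truth-table:
  v=00: Γ:[p0=F] Δ:[(p0 → p1)=T] refutes=False
  v=01: Γ:[p0=F] Δ:[(p0 → p1)=T] refutes=False
  v=10: Γ:[p0=T] Δ:[(p0 → p1)=F] refutes=True  ← countermodel

Result: NO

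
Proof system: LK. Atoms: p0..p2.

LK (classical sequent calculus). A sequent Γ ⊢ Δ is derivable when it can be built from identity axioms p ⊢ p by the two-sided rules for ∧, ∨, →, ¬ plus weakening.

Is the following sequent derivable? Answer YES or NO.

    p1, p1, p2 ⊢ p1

Proof tree:
[WL] p1, p1, p2 ⊢ p1
  [WL] p1, p1 ⊢ p1
    [Ax] p1 ⊢ p1

Result: YES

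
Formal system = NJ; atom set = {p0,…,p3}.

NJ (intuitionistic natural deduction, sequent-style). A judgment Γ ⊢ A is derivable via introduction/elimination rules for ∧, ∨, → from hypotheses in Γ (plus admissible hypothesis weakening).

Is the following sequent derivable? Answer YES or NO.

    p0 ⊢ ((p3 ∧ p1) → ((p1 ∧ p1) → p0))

Derivation (root first):
[→I] p0 ⊢ ((p3 ∧ p1) → ((p1 ∧ p1) → p0))
  [Wk] p0, (p3 ∧ p1) ⊢ ((p1 ∧ p1) → p0)
    [→I] p0 ⊢ ((p1 ∧ p1) → p0)
      [Wk] p0, (p1 ∧ p1) ⊢ p0
        [Ax] p0 ⊢ p0

Result: YES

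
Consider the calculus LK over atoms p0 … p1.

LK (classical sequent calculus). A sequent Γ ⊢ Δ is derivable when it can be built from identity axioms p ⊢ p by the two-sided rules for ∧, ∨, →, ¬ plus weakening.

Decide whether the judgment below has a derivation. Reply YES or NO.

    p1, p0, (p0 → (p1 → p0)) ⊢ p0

Derivation trace:
[→L] p1, p0, (p0 → (p1 → p0)) ⊢ p0
  [Ax] p0 ⊢ p0
  [→L] p1, (p1 → p0) ⊢ p0
    [Ax] p1 ⊢ p1
    [WR] p0 ⊢ p0, p0
      [Ax] p0 ⊢ p0

Result: YES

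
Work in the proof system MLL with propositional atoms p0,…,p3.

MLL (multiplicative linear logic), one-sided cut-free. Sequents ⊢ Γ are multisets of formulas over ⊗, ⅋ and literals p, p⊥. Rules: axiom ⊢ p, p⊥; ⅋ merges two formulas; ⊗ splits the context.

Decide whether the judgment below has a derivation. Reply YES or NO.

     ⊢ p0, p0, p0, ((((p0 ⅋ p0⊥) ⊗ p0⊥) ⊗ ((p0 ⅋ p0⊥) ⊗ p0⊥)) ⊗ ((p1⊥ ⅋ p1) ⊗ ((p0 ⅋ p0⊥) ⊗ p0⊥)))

Derivation trace:
[⊗]  ⊢ p0, p0, p0, ((((p0 ⅋ p0⊥) ⊗ p0⊥) ⊗ ((p0 ⅋ p0⊥) ⊗ p0⊥)) ⊗ ((p1⊥ ⅋ p1) ⊗ ((p0 ⅋ p0⊥) ⊗ p0⊥)))
  [⊗]  ⊢ p0, p0, (((p0 ⅋ p0⊥) ⊗ p0⊥) ⊗ ((p0 ⅋ p0⊥) ⊗ p0⊥))
    [⊗]  ⊢ p0, ((p0 ⅋ p0⊥) ⊗ p0⊥)
      [⅋]  ⊢ (p0 ⅋ p0⊥)
        [Ax]  ⊢ p0, p0⊥
      [Ax]  ⊢ p0, p0⊥
    [⊗]  ⊢ p0, ((p0 ⅋ p0⊥) ⊗ p0⊥)
      [⅋]  ⊢ (p0 ⅋ p0⊥)
        [Ax]  ⊢ p0, p0⊥
      [Ax]  ⊢ p0, p0⊥
  [⊗]  ⊢ p0, ((p1⊥ ⅋ p1) ⊗ ((p0 ⅋ p0⊥) ⊗ p0⊥))
    [⅋]  ⊢ (p1⊥ ⅋ p1)
      [Ax]  ⊢ p1, p1⊥
    [⊗]  ⊢ p0, ((p0 ⅋ p0⊥) ⊗ p0⊥)
      [⅋]  ⊢ (p0 ⅋ p0⊥)
        [Ax]  ⊢ p0, p0⊥
      [Ax]  ⊢ p0, p0⊥

Result: YES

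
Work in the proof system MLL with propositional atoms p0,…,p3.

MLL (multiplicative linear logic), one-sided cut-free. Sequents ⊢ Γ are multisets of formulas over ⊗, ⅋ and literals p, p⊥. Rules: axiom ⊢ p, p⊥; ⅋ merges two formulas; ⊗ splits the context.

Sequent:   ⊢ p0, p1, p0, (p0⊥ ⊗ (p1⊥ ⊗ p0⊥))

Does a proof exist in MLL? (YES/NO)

Derivation (root first):
[⊗]  ⊢ p0, p1, p0, (p0⊥ ⊗ (p1⊥ ⊗ p0⊥))
  [Ax]  ⊢ p0, p0⊥
  [⊗]  ⊢ p1, p0, (p1⊥ ⊗ p0⊥)
    [Ax]  ⊢ p1, p1⊥
    [Ax]  ⊢ p0, p0⊥

Result: YES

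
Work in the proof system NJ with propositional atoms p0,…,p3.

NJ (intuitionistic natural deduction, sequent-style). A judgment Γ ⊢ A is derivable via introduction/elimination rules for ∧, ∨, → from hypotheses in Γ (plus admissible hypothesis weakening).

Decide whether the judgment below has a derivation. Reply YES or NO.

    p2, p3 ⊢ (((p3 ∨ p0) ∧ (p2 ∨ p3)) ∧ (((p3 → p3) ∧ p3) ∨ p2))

Derivation trace:
[∧I] p2, p3 ⊢ (((p3 ∨ p0) ∧ (p2 ∨ p3)) ∧ (((p3 → p3) ∧ p3) ∨ p2))
  [∧I] p2, p3 ⊢ ((p3 ∨ p0) ∧ (p2 ∨ p3))
    [∨I₁] p3 ⊢ (p3 ∨ p0)
      [Ax] p3 ⊢ p3
    [∨I₁] p2 ⊢ (p2 ∨ p3)
      [Ax] p2 ⊢ p2
  [∨I₁] p3 ⊢ (((p3 → p3) ∧ p3) ∨ p2)
    [∧I] p3 ⊢ ((p3 → p3) ∧ p3)
      [→I]  ⊢ (p3 → p3)
        [Ax] p3 ⊢ p3
      [Ax] p3 ⊢ p3

Result: YES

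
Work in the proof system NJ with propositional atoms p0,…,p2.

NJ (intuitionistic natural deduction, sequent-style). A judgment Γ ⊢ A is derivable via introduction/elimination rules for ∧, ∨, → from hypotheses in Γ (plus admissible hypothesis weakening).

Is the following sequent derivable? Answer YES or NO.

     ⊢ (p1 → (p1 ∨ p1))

Proof tree:
[→I]  ⊢ (p1 → (p1 ∨ p1))
  [∨I₂] p1 ⊢ (p1 ∨ p1)
    [Ax] p1 ⊢ p1

Result: YES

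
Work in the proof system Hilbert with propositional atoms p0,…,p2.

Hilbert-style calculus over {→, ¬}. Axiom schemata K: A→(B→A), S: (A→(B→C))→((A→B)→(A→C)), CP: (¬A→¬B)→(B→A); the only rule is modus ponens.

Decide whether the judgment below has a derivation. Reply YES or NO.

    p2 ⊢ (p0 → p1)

Truth-table refutation:
  v=000: Γ:[p2=F] Δ:[(p0 → p1)=T] refutes=False
  v=001: Γ:[p2=T] Δ:[(p0 → p1)=T] refutes=False
  v=010: Γ:[p2=F] Δ:[(p0 → p1)=T] refutes=False
  v=011: Γ:[p2=T] Δ:[(p0 → p1)=T] refutes=False
  v=100: Γ:[p2=F] Δ:[(p0 → p1)=F] refutes=False
  v=101: Γ:[p2=T] Δ:[(p0 → p1)=F] refutes=True  ← countermodel

Result: NO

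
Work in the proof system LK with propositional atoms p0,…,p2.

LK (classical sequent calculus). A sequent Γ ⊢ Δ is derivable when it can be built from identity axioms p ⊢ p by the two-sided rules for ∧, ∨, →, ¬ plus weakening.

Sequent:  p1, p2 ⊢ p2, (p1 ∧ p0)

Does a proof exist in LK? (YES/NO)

Derivation trace:
[∧R] p1, p2 ⊢ p2, (p1 ∧ p0)
  [Ax] p1 ⊢ p1
  [WR] p2 ⊢ p2, p0
    [Ax] p2 ⊢ p2

Result: YES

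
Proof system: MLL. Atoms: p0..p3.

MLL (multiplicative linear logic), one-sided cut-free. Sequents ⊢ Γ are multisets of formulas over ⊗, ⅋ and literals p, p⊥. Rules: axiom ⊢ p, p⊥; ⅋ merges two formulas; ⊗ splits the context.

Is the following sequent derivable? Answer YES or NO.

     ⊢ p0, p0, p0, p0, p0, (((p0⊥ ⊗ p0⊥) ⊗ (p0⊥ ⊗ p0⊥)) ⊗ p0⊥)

Derivation trace:
[⊗]  ⊢ p0, p0, p0, p0, p0, (((p0⊥ ⊗ p0⊥) ⊗ (p0⊥ ⊗ p0⊥)) ⊗ p0⊥)
  [⊗]  ⊢ p0, p0, p0, p0, ((p0⊥ ⊗ p0⊥) ⊗ (p0⊥ ⊗ p0⊥))
    [⊗]  ⊢ p0, p0, (p0⊥ ⊗ p0⊥)
      [Ax]  ⊢ p0, p0⊥
      [Ax]  ⊢ p0, p0⊥
    [⊗]  ⊢ p0, p0, (p0⊥ ⊗ p0⊥)
      [Ax]  ⊢ p0, p0⊥
      [Ax]  ⊢ p0, p0⊥
  [Ax]  ⊢ p0, p0⊥

Result: YES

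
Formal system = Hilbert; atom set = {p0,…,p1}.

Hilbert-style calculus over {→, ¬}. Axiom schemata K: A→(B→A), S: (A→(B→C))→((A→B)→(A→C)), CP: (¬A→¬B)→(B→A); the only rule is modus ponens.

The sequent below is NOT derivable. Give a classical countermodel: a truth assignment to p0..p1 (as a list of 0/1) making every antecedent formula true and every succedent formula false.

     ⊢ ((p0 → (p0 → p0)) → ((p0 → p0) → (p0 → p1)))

Search for a countermodel by truth-table:
  v=00: Γ:[] Δ:[((p0 → (p0 → p0)) → ((p0 → p0) → (p0 → p1)))=T] refutes=False
  v=01: Γ:[] Δ:[((p0 → (p0 → p0)) → ((p0 → p0) → (p0 → p1)))=T] refutes=False
  v=10: Γ:[] Δ:[((p0 → (p0 → p0)) → ((p0 → p0) → (p0 → p1)))=F] refutes=True  ← countermodel

Result: [1, 0]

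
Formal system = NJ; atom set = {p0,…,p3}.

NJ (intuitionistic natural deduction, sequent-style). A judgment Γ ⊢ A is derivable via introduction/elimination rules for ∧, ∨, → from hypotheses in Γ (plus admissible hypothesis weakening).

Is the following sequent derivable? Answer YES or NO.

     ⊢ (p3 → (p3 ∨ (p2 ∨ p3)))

Derivation (root first):
[→I]  ⊢ (p3 → (p3 ∨ (p2 ∨ p3)))
  [∨I₂] p3 ⊢ (p3 ∨ (p2 ∨ p3))
    [∨I₂] p3 ⊢ (p2 ∨ p3)
      [Ax] p3 ⊢ p3

Result: YES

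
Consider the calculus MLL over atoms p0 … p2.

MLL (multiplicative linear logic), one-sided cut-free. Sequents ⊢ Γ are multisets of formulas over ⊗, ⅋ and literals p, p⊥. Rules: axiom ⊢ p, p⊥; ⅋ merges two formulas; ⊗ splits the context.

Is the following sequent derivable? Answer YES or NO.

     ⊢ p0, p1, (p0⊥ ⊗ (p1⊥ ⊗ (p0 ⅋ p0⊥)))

Derivation (root first):
[⊗]  ⊢ p0, p1, (p0⊥ ⊗ (p1⊥ ⊗ (p0 ⅋ p0⊥)))
  [Ax]  ⊢ p0, p0⊥
  [⊗]  ⊢ p1, (p1⊥ ⊗ (p0 ⅋ p0⊥))
    [Ax]  ⊢ p1, p1⊥
    [⅋]  ⊢ (p0 ⅋ p0⊥)
      [Ax]  ⊢ p0, p0⊥

Result: YES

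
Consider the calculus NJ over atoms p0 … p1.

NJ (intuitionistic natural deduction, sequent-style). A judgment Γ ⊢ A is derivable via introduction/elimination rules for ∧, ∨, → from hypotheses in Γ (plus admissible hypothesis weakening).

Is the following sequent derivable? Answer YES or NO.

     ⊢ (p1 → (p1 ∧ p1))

Derivation (root first):
[→I]  ⊢ (p1 → (p1 ∧ p1))
  [∧I] p1 ⊢ (p1 ∧ p1)
    [Ax] p1 ⊢ p1
    [Ax] p1 ⊢ p1

Result: YES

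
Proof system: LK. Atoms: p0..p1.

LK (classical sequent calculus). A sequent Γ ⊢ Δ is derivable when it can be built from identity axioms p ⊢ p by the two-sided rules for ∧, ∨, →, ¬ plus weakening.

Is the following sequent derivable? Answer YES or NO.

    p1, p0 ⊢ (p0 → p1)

Proof tree:
[WL] p1, p0 ⊢ (p0 → p1)
  [→R] p1 ⊢ (p0 → p1)
    [WL] p1, p0 ⊢ p1
      [Ax] p1 ⊢ p1

Result: YES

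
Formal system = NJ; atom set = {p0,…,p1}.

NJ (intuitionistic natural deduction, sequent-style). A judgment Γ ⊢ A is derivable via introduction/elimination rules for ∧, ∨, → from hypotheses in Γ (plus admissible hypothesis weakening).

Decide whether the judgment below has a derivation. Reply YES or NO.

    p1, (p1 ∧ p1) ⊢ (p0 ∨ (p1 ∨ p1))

Derivation trace:
[Wk] p1, (p1 ∧ p1) ⊢ (p0 ∨ (p1 ∨ p1))
  [∨I₂] p1 ⊢ (p0 ∨ (p1 ∨ p1))
    [∨I₂] p1 ⊢ (p1 ∨ p1)
      [Ax] p1 ⊢ p1

Result: YES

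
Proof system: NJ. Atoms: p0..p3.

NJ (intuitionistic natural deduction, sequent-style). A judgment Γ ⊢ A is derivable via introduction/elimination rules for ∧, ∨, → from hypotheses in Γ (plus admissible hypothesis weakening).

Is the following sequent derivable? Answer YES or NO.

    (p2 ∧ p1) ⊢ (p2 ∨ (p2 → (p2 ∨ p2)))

Proof tree:
[Wk] (p2 ∧ p1) ⊢ (p2 ∨ (p2 → (p2 ∨ p2)))
  [∨I₂]  ⊢ (p2 ∨ (p2 → (p2 ∨ p2)))
    [→I]  ⊢ (p2 → (p2 ∨ p2))
      [∨I₁] p2 ⊢ (p2 ∨ p2)
        [Ax] p2 ⊢ p2

Result: YES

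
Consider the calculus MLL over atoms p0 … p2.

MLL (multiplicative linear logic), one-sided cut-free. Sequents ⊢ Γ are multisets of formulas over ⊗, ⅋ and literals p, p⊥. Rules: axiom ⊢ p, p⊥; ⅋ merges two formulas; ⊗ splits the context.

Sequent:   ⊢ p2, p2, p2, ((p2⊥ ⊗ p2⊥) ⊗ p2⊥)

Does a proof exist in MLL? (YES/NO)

Derivation (root first):
[⊗]  ⊢ p2, p2, p2, ((p2⊥ ⊗ p2⊥) ⊗ p2⊥)
  [⊗]  ⊢ p2, p2, (p2⊥ ⊗ p2⊥)
    [Ax]  ⊢ p2, p2⊥
    [Ax]  ⊢ p2, p2⊥
  [Ax]  ⊢ p2, p2⊥

Result: YES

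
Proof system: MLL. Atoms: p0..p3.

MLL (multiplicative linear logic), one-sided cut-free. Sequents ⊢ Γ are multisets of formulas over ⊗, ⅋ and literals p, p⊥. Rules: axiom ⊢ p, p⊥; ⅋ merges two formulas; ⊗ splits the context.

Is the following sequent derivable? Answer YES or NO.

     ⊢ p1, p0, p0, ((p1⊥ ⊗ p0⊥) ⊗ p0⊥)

Derivation trace:
[⊗]  ⊢ p1, p0, p0, ((p1⊥ ⊗ p0⊥) ⊗ p0⊥)
  [⊗]  ⊢ p1, p0, (p1⊥ ⊗ p0⊥)
    [Ax]  ⊢ p1, p1⊥
    [Ax]  ⊢ p0, p0⊥
  [Ax]  ⊢ p0, p0⊥

Result: YES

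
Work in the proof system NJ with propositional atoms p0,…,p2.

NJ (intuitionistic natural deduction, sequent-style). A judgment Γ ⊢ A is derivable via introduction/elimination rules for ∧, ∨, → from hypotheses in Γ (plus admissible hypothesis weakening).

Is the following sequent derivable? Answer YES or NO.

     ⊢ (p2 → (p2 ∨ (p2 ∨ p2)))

Derivation (root first):
[→I]  ⊢ (p2 → (p2 ∨ (p2 ∨ p2)))
  [∨I₂] p2 ⊢ (p2 ∨ (p2 ∨ p2))
    [∨I₁] p2 ⊢ (p2 ∨ p2)
      [Ax] p2 ⊢ p2

Result: YES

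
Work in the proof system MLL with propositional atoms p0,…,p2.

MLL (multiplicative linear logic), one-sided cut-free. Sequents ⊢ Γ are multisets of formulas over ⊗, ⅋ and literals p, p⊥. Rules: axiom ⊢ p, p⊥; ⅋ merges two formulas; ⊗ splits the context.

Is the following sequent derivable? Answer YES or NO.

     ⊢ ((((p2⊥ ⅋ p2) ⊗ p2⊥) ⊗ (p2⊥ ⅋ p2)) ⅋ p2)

Derivation (root first):
[⅋]  ⊢ ((((p2⊥ ⅋ p2) ⊗ p2⊥) ⊗ (p2⊥ ⅋ p2)) ⅋ p2)
  [⊗]  ⊢ p2, (((p2⊥ ⅋ p2) ⊗ p2⊥) ⊗ (p2⊥ ⅋ p2))
    [⊗]  ⊢ p2, ((p2⊥ ⅋ p2) ⊗ p2⊥)
      [⅋]  ⊢ (p2⊥ ⅋ p2)
        [Ax]  ⊢ p2, p2⊥
      [Ax]  ⊢ p2, p2⊥
    [⅋]  ⊢ (p2⊥ ⅋ p2)
      [Ax]  ⊢ p2, p2⊥

Result: YES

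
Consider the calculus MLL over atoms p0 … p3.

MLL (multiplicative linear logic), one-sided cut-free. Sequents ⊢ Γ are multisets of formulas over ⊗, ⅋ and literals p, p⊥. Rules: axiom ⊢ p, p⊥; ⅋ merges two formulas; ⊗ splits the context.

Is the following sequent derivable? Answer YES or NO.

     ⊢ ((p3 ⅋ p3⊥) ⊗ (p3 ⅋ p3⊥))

Derivation trace:
[⊗]  ⊢ ((p3 ⅋ p3⊥) ⊗ (p3 ⅋ p3⊥))
  [⅋]  ⊢ (p3 ⅋ p3⊥)
    [Ax]  ⊢ p3, p3⊥
  [⅋]  ⊢ (p3 ⅋ p3⊥)
    [Ax]  ⊢ p3, p3⊥

Result: YES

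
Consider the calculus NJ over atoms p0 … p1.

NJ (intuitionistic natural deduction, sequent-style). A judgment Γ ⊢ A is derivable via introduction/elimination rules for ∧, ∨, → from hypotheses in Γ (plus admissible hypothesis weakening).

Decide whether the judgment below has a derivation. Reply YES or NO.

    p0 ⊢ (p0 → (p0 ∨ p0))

Proof tree:
[Wk] p0 ⊢ (p0 → (p0 ∨ p0))
  [→I]  ⊢ (p0 → (p0 ∨ p0))
    [∨I₂] p0 ⊢ (p0 ∨ p0)
      [Ax] p0 ⊢ p0

Result: YES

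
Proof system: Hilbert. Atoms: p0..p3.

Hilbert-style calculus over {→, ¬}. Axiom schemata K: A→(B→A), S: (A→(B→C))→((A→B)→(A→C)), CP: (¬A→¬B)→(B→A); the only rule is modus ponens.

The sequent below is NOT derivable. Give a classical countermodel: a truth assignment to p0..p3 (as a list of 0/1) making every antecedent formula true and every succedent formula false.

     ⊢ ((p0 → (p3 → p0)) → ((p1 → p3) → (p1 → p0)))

Enumerate valuations to refute Γ ⊢ Δ:
  v=0000: Γ:[] Δ:[((p0 → (p3 → p0)) → ((p1 → p3) → (p1 → p0)))=T] refutes=False
  v=0001: Γ:[] Δ:[((p0 → (p3 → p0)) → ((p1 → p3) → (p1 → p0)))=T] refutes=False
  v=0010: Γ:[] Δ:[((p0 → (p3 → p0)) → ((p1 → p3) → (p1 → p0)))=T] refutes=False
  v=0011: Γ:[] Δ:[((p0 → (p3 → p0)) → ((p1 → p3) → (p1 → p0)))=T] refutes=False
  v=0100: Γ:[] Δ:[((p0 → (p3 → p0)) → ((p1 → p3) → (p1 → p0)))=T] refutes=False
  v=0101: Γ:[] Δ:[((p0 → (p3 → p0)) → ((p1 → p3) → (p1 → p0)))=F] refutes=True  ← countermodel

Result: [0, 1, 0, 1]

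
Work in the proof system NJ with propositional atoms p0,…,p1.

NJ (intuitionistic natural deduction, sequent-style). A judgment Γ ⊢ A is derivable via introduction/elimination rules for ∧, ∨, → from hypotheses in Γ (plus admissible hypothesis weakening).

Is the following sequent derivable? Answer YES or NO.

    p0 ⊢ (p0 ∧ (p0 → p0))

Derivation (root first):
[∧I] p0 ⊢ (p0 ∧ (p0 → p0))
  [Ax] p0 ⊢ p0
  [→I]  ⊢ (p0 → p0)
    [Ax] p0 ⊢ p0

Result: YES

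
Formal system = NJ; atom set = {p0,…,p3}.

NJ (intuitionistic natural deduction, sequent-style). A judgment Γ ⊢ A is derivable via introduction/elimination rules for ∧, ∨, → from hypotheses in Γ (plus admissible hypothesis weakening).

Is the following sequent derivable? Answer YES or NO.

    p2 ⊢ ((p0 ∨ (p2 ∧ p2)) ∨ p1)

Derivation trace:
[∨I₁] p2 ⊢ ((p0 ∨ (p2 ∧ p2)) ∨ p1)
  [∨I₂] p2 ⊢ (p0 ∨ (p2 ∧ p2))
    [∧I] p2 ⊢ (p2 ∧ p2)
      [Ax] p2 ⊢ p2
      [Ax] p2 ⊢ p2

Result: YES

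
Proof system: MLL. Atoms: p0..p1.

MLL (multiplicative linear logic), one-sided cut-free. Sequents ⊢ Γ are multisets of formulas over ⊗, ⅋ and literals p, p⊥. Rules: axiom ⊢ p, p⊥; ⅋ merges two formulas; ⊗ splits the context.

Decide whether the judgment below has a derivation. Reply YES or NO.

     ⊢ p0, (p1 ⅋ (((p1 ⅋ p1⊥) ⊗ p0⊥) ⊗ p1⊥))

Derivation trace:
[⅋]  ⊢ p0, (p1 ⅋ (((p1 ⅋ p1⊥) ⊗ p0⊥) ⊗ p1⊥))
  [⊗]  ⊢ p0, p1, (((p1 ⅋ p1⊥) ⊗ p0⊥) ⊗ p1⊥)
    [⊗]  ⊢ p0, ((p1 ⅋ p1⊥) ⊗ p0⊥)
      [⅋]  ⊢ (p1 ⅋ p1⊥)
        [Ax]  ⊢ p1, p1⊥
      [Ax]  ⊢ p0, p0⊥
    [Ax]  ⊢ p1, p1⊥

Result: YES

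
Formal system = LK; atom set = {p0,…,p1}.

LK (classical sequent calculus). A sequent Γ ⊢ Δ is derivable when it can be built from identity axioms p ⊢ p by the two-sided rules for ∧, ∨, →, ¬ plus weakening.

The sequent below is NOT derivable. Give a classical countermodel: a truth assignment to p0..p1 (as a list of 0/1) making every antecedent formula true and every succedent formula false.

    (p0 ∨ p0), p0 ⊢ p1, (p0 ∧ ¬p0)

Enumerate valuations to refute Γ ⊢ Δ:
  v=00: Γ:[(p0 ∨ p0)=F, p0=F] Δ:[p1=F, (p0 ∧ ¬p0)=F] refutes=False
  v=01: Γ:[(p0 ∨ p0)=F, p0=F] Δ:[p1=T, (p0 ∧ ¬p0)=F] refutes=False
  v=10: Γ:[(p0 ∨ p0)=T, p0=T] Δ:[p1=F, (p0 ∧ ¬p0)=F] refutes=True  ← countermodel

Result: [1, 0]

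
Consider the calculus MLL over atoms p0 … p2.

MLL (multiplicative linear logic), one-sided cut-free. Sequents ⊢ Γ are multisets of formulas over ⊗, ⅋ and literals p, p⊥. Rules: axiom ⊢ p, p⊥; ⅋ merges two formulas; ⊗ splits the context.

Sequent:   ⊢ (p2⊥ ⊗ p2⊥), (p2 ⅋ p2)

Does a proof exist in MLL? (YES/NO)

Derivation trace:
[⅋]  ⊢ (p2⊥ ⊗ p2⊥), (p2 ⅋ p2)
  [⊗]  ⊢ p2, p2, (p2⊥ ⊗ p2⊥)
    [Ax]  ⊢ p2, p2⊥
    [Ax]  ⊢ p2, p2⊥

Result: YES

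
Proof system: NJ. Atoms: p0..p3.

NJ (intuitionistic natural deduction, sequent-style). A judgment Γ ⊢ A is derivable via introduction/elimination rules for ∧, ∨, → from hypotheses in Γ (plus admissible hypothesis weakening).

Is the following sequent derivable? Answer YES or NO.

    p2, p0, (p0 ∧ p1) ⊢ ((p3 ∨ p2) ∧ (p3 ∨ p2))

Derivation trace:
[Wk] p2, p0, (p0 ∧ p1) ⊢ ((p3 ∨ p2) ∧ (p3 ∨ p2))
  [Wk] p2, p0 ⊢ ((p3 ∨ p2) ∧ (p3 ∨ p2))
    [∧I] p2 ⊢ ((p3 ∨ p2) ∧ (p3 ∨ p2))
      [∨I₂] p2 ⊢ (p3 ∨ p2)
        [Ax] p2 ⊢ p2
      [∨I₂] p2 ⊢ (p3 ∨ p2)
        [Ax] p2 ⊢ p2

Result: YES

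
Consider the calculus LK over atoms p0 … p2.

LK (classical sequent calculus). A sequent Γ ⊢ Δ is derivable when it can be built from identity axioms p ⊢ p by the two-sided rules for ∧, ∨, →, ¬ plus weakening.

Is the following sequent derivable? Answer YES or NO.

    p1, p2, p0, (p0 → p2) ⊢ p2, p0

Derivation trace:
[→L] p1, p2, p0, (p0 → p2) ⊢ p2, p0
  [WL] p0, p1 ⊢ p0, p0
    [WR] p0 ⊢ p0, p0
      [Ax] p0 ⊢ p0
  [WL] p2, p2 ⊢ p2
    [Ax] p2 ⊢ p2

Result: YES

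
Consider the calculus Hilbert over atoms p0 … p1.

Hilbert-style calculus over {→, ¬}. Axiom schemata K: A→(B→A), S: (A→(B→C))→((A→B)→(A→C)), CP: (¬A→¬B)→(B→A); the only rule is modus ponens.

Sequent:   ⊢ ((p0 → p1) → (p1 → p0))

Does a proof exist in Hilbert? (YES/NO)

Truth-table refutation:
  v=00: Γ:[] Δ:[((p0 → p1) → (p1 → p0))=T] refutes=False
  v=01: Γ:[] Δ:[((p0 → p1) → (p1 → p0))=F] refutes=True  ← countermodel

Result: NO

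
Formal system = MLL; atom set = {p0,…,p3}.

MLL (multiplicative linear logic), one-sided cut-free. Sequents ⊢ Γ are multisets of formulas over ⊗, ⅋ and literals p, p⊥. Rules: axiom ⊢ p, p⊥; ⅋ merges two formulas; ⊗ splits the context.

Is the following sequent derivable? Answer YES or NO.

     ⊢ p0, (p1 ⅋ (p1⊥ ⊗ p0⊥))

Proof tree:
[⅋]  ⊢ p0, (p1 ⅋ (p1⊥ ⊗ p0⊥))
  [⊗]  ⊢ p1, p0, (p1⊥ ⊗ p0⊥)
    [Ax]  ⊢ p1, p1⊥
    [Ax]  ⊢ p0, p0⊥

Result: YES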